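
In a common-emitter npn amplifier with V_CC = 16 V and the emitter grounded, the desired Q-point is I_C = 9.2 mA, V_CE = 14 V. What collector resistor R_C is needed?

Collector loop: V_CC = I_C·R_C + V_CE.
R_C = (V_CC − V_CE)/I_C = (16 − 14)/9.2 = 0.217 kΩ.

R_C ≈ 0.22 kΩ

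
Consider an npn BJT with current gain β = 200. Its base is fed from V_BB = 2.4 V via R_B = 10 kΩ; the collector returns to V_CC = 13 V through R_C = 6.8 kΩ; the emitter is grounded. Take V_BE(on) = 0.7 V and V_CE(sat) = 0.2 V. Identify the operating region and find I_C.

saturation; I_C ≈ 1.9 mA

Assume active: I_B = (2.4 − 0.7)/10 = 0.17 mA, giving I_C = β·I_B = 34 mA.
But then V_CE = 13 − 34×6.8 = -218 V < V_CE(sat) = 0.2 V — impossible in the active region.
So the transistor is saturated. With V_CE = 0.2 V, I_C = (V_CC − 0.2)/R_C = 12.8/6.8 = 1.88 mA.
Check: β·I_B = 34 mA > I_C = 1.88 mA, confirming saturation.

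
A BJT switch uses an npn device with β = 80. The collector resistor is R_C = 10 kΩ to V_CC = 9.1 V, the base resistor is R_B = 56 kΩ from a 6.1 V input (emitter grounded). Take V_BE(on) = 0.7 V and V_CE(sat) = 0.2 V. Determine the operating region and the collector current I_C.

saturation; I_C ≈ 0.89 mA

Assume active: I_B = (6.1 − 0.7)/56 = 0.0964 mA, giving I_C = β·I_B = 7.71 mA.
But then V_CE = 9.1 − 7.71×10 = -68 V < V_CE(sat) = 0.2 V — impossible in the active region.
So the transistor is saturated. With V_CE = 0.2 V, I_C = (V_CC − 0.2)/R_C = 8.9/10 = 0.89 mA.
Check: β·I_B = 7.71 mA > I_C = 0.89 mA, confirming saturation.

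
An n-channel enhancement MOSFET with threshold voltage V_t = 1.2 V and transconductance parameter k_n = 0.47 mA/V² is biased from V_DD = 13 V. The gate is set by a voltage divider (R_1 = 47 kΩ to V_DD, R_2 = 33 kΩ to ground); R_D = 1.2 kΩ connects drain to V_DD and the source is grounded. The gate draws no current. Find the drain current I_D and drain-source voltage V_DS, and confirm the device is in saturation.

I_D ≈ 4.1 mA, V_DS ≈ 8.1 V

V_G = V_DD·R_2/(R_1+R_2) = 13×33/80 = 5.36 V. With the source grounded, V_GS = V_G = 5.36 V.
Assume saturation: I_D = (k_n/2)(V_GS − V_t)² = (0.47/2)×(5.36 − 1.2)² = 0.235×4.16² = 4.07 mA.
V_DS = V_DD − I_D·R_D = 13 − 4.07×1.2 = 8.11 V.
Saturation requires V_DS ≥ V_GS − V_t = 4.16 V; 8.11 ≥ 4.16 ✓.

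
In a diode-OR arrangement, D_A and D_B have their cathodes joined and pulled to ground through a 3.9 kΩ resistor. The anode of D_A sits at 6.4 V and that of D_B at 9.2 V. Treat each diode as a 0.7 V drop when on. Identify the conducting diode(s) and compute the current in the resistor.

Only D_B conducts; I_R ≈ 2.2 mA

Assume both conduct. Then node N would need to be at both 6.4−0.7 = 5.7 V and 9.2−0.7 = 8.5 V, which is impossible.
Assume only D_B conducts: V_N = 9.2 − 0.7 = 8.5 V, so I_R = 8.5/3.9 = 2.18 mA.
Check D_A: its anode-to-cathode voltage is 6.4 − 8.5 = -2.1 V < 0.7 V, so it is off. The assumption is consistent.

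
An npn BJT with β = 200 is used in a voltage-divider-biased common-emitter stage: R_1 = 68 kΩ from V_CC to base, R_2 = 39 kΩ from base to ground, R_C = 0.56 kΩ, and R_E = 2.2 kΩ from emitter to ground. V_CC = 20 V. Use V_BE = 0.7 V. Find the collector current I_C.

Thevenize the base divider: V_Th = V_CC·R_2/(R_1+R_2) = 20×39/107 = 7.29 V, R_Th = R_1‖R_2 = 24.8 kΩ.
Base-emitter loop: V_Th = I_B·R_Th + V_BE + (β+1)I_B·R_E, so I_B = (7.29 − 0.7) / (24.8 + 201×2.2) = 0.0141 mA.
I_C = β·I_B = 200×0.0141 = 2.82 mA, and I_E = (β+1)I_B = 2.84 mA.
V_CE = V_CC − I_C·R_C − I_E·R_E = 20 − 2.82×0.56 − 2.84×2.2 = 12.2 V.
V_CE = 12.2 V > 0.2 V confirms active-region operation.

I_C ≈ 2.8 mA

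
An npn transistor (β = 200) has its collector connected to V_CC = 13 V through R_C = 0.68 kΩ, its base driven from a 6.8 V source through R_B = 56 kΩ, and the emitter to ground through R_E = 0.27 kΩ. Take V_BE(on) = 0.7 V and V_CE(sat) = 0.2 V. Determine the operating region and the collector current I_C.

Assume active. Base-emitter loop: I_B = (V_BB − V_BE)/(R_B + (β+1)R_E) = (6.8 − 0.7)/(56 + 201×0.27) = 0.0553 mA.
I_C = β·I_B = 200×0.0553 = 11.1 mA.
V_CE = V_CC − I_C·R_C − I_E·R_E = 13 − 11.1×0.68 − 11.1×0.27 = 2.47 V > V_CE(sat), so the active-region assumption holds.

active; I_C ≈ 11 mA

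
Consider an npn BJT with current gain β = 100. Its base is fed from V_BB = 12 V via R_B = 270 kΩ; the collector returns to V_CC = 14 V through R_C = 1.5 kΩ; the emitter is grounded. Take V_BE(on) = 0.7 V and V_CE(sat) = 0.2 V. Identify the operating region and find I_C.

Assume active. Base-emitter loop: I_B = (V_BB − V_BE)/R_B = (12 − 0.7)/270 = 0.0419 mA.
I_C = β·I_B = 100×0.0419 = 4.19 mA.
V_CE = V_CC − I_C·R_C = 14 − 4.19×1.5 = 7.72 V > V_CE(sat), so the active-region assumption holds.

active; I_C ≈ 4.2 mA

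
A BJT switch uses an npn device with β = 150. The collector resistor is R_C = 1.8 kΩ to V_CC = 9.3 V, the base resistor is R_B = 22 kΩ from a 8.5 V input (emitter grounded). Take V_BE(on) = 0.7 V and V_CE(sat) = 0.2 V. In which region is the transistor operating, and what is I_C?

saturation; I_C ≈ 5.1 mA

Assume active: I_B = (8.5 − 0.7)/22 = 0.355 mA, giving I_C = β·I_B = 53.2 mA.
But then V_CE = 9.3 − 53.2×1.8 = -86.4 V < V_CE(sat) = 0.2 V — impossible in the active region.
So the transistor is saturated. With V_CE = 0.2 V, I_C = (V_CC − 0.2)/R_C = 9.1/1.8 = 5.06 mA.
Check: β·I_B = 53.2 mA > I_C = 5.06 mA, confirming saturation.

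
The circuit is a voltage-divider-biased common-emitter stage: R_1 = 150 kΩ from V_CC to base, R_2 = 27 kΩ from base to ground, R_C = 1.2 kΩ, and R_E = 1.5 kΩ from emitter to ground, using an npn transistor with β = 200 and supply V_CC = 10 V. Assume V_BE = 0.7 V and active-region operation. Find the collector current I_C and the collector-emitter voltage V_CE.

I_C ≈ 0.51 mA, V_CE ≈ 8.6 V

Thevenize the base divider: V_Th = V_CC·R_2/(R_1+R_2) = 10×27/177 = 1.53 V, R_Th = R_1‖R_2 = 22.9 kΩ.
Base-emitter loop: V_Th = I_B·R_Th + V_BE + (β+1)I_B·R_E, so I_B = (1.53 − 0.7) / (22.9 + 201×1.5) = 0.00254 mA.
I_C = β·I_B = 200×0.00254 = 0.509 mA, and I_E = (β+1)I_B = 0.511 mA.
V_CE = V_CC − I_C·R_C − I_E·R_E = 10 − 0.509×1.2 − 0.511×1.5 = 8.62 V.
V_CE = 8.62 V > 0.2 V confirms active-region operation.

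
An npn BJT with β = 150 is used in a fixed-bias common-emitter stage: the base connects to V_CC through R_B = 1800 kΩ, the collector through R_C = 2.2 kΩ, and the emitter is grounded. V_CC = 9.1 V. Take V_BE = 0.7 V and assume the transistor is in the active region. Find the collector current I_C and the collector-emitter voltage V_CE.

I_C ≈ 0.7 mA, V_CE ≈ 7.6 V

Base loop: V_CC = I_B·R_B + V_BE, so I_B = (9.1 − 0.7)/1800 kΩ = 0.00467 mA.
In the active region I_C = β·I_B = 150 × 0.00467 = 0.7 mA.
Collector loop: V_CE = V_CC − I_C·R_C = 9.1 − 0.7×2.2 = 7.56 V.
Since V_CE = 7.56 V > V_CE(sat) ≈ 0.2 V, the transistor is in the active region as assumed.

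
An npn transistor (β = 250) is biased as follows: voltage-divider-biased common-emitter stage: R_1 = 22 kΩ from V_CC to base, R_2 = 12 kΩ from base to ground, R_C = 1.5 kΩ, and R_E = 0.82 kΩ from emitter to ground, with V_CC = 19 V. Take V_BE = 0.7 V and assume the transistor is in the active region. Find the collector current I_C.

Thevenize the base divider: V_Th = V_CC·R_2/(R_1+R_2) = 19×12/34 = 6.71 V, R_Th = R_1‖R_2 = 7.76 kΩ.
Base-emitter loop: V_Th = I_B·R_Th + V_BE + (β+1)I_B·R_E, so I_B = (6.71 − 0.7) / (7.76 + 251×0.82) = 0.0281 mA.
I_C = β·I_B = 250×0.0281 = 7.03 mA, and I_E = (β+1)I_B = 7.06 mA.
V_CE = V_CC − I_C·R_C − I_E·R_E = 19 − 7.03×1.5 − 7.06×0.82 = 2.67 V.
V_CE = 2.67 V > 0.2 V confirms active-region operation.

I_C ≈ 7 mA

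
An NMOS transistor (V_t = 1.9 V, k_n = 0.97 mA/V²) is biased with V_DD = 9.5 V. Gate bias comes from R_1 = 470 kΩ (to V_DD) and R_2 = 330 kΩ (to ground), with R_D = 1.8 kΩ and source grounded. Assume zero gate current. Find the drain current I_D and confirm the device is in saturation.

I_D ≈ 2 mA

V_G = V_DD·R_2/(R_1+R_2) = 9.5×330/800 = 3.92 V. With the source grounded, V_GS = V_G = 3.92 V.
Assume saturation: I_D = (k_n/2)(V_GS − V_t)² = (0.97/2)×(3.92 − 1.9)² = 0.485×2.02² = 1.98 mA.
V_DS = V_DD − I_D·R_D = 9.5 − 1.98×1.8 = 5.94 V.
Saturation requires V_DS ≥ V_GS − V_t = 2.02 V; 5.94 ≥ 2.02 ✓.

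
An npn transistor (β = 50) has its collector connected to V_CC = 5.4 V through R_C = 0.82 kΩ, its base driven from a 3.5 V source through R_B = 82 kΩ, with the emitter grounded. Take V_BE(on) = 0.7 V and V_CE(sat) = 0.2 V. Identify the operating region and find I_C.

Assume active. Base-emitter loop: I_B = (V_BB − V_BE)/R_B = (3.5 − 0.7)/82 = 0.0341 mA.
I_C = β·I_B = 50×0.0341 = 1.71 mA.
V_CE = V_CC − I_C·R_C = 5.4 − 1.71×0.82 = 4 V > V_CE(sat), so the active-region assumption holds.

active; I_C ≈ 1.7 mA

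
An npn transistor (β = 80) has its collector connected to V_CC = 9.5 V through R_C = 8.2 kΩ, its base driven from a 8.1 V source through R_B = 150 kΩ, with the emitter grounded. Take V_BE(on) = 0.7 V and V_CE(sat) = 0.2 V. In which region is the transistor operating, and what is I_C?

saturation; I_C ≈ 1.1 mA

Assume active: I_B = (8.1 − 0.7)/150 = 0.0493 mA, giving I_C = β·I_B = 3.95 mA.
But then V_CE = 9.5 − 3.95×8.2 = -22.9 V < V_CE(sat) = 0.2 V — impossible in the active region.
So the transistor is saturated. With V_CE = 0.2 V, I_C = (V_CC − 0.2)/R_C = 9.3/8.2 = 1.13 mA.
Check: β·I_B = 3.95 mA > I_C = 1.13 mA, confirming saturation.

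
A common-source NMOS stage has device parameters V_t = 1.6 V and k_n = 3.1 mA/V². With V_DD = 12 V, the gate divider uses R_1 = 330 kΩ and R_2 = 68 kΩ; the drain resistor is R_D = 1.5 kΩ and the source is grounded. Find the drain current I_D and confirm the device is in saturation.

V_G = V_DD·R_2/(R_1+R_2) = 12×68/398 = 2.05 V. With the source grounded, V_GS = V_G = 2.05 V.
Assume saturation: I_D = (k_n/2)(V_GS − V_t)² = (3.1/2)×(2.05 − 1.6)² = 1.55×0.45² = 0.314 mA.
V_DS = V_DD − I_D·R_D = 12 − 0.314×1.5 = 11.5 V.
Saturation requires V_DS ≥ V_GS − V_t = 0.45 V; 11.5 ≥ 0.45 ✓.

I_D ≈ 0.31 mA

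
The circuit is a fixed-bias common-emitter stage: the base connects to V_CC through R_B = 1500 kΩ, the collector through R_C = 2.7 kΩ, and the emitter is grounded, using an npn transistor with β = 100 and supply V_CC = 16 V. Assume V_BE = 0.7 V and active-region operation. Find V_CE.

V_CE ≈ 13 V

Base loop: V_CC = I_B·R_B + V_BE, so I_B = (16 − 0.7)/1500 kΩ = 0.0102 mA.
In the active region I_C = β·I_B = 100 × 0.0102 = 1.02 mA.
Collector loop: V_CE = V_CC − I_C·R_C = 16 − 1.02×2.7 = 13.2 V.
Since V_CE = 13.2 V > V_CE(sat) ≈ 0.2 V, the transistor is in the active region as assumed.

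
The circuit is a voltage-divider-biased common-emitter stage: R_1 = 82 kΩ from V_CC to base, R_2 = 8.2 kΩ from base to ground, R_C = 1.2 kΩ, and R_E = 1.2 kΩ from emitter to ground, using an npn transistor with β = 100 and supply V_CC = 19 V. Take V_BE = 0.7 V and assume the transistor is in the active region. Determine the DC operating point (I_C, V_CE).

I_C ≈ 0.8 mA, V_CE ≈ 17 V

Thevenize the base divider: V_Th = V_CC·R_2/(R_1+R_2) = 19×8.2/90.2 = 1.73 V, R_Th = R_1‖R_2 = 7.45 kΩ.
Base-emitter loop: V_Th = I_B·R_Th + V_BE + (β+1)I_B·R_E, so I_B = (1.73 − 0.7) / (7.45 + 101×1.2) = 0.00798 mA.
I_C = β·I_B = 100×0.00798 = 0.798 mA, and I_E = (β+1)I_B = 0.806 mA.
V_CE = V_CC − I_C·R_C − I_E·R_E = 19 − 0.798×1.2 − 0.806×1.2 = 17.1 V.
V_CE = 17.1 V > 0.2 V confirms active-region operation.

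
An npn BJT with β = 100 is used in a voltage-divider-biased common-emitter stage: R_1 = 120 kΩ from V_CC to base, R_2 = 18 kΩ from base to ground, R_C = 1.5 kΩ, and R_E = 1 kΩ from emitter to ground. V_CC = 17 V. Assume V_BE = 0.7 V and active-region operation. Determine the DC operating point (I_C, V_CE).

Thevenize the base divider: V_Th = V_CC·R_2/(R_1+R_2) = 17×18/138 = 2.22 V, R_Th = R_1‖R_2 = 15.7 kΩ.
Base-emitter loop: V_Th = I_B·R_Th + V_BE + (β+1)I_B·R_E, so I_B = (2.22 − 0.7) / (15.7 + 101×1) = 0.013 mA.
I_C = β·I_B = 100×0.013 = 1.3 mA, and I_E = (β+1)I_B = 1.31 mA.
V_CE = V_CC − I_C·R_C − I_E·R_E = 17 − 1.3×1.5 − 1.31×1 = 13.7 V.
V_CE = 13.7 V > 0.2 V confirms active-region operation.

I_C ≈ 1.3 mA, V_CE ≈ 14 V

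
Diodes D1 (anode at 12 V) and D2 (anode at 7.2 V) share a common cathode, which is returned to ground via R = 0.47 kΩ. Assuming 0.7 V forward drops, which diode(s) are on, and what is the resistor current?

Assume both conduct. Then node N would need to be at both 12−0.7 = 11.3 V and 7.2−0.7 = 6.5 V, which is impossible.
Assume only D1 conducts: V_N = 12 − 0.7 = 11.3 V, so I_R = 11.3/0.47 = 24 mA.
Check D2: its anode-to-cathode voltage is 7.2 − 11.3 = -4.1 V < 0.7 V, so it is off. The assumption is consistent.

Only D1 conducts; I_R ≈ 24 mA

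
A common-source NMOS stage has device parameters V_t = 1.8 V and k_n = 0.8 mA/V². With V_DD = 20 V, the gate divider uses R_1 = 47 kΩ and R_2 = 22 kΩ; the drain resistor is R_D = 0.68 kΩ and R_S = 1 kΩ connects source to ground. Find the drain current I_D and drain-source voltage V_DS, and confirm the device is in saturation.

I_D ≈ 2.2 mA, V_DS ≈ 16 V

V_G = V_DD·R_2/(R_1+R_2) = 20×22/69 = 6.38 V.
Assume saturation: I_D = (k_n/2)(V_GS − V_t)² with V_GS = V_G − I_D·R_S = 6.38 − 1·I_D.
Substituting gives 0.4·I_D² − 4.66·I_D + 8.38 = 0, with roots I_D = 2.22 or 9.43 mA.
The root I_D = 9.43 mA gives V_GS = -3.06 V ≤ V_t, so take I_D = 2.22 mA.
Then V_GS = 4.16 V and V_DS = V_DD − I_D(R_D+R_S) = 20 − 2.22×1.68 = 16.3 V.
Saturation requires V_DS ≥ V_GS − V_t = 2.36 V; 16.3 ≥ 2.36 ✓.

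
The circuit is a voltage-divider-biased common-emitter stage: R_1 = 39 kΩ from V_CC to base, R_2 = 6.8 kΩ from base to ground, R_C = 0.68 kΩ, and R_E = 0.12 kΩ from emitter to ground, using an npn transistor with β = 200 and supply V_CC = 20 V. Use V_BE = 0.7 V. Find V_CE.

V_CE ≈ 7.9 V

Thevenize the base divider: V_Th = V_CC·R_2/(R_1+R_2) = 20×6.8/45.8 = 2.97 V, R_Th = R_1‖R_2 = 5.79 kΩ.
Base-emitter loop: V_Th = I_B·R_Th + V_BE + (β+1)I_B·R_E, so I_B = (2.97 − 0.7) / (5.79 + 201×0.12) = 0.0759 mA.
I_C = β·I_B = 200×0.0759 = 15.2 mA, and I_E = (β+1)I_B = 15.3 mA.
V_CE = V_CC − I_C·R_C − I_E·R_E = 20 − 15.2×0.68 − 15.3×0.12 = 7.85 V.
V_CE = 7.85 V > 0.2 V confirms active-region operation.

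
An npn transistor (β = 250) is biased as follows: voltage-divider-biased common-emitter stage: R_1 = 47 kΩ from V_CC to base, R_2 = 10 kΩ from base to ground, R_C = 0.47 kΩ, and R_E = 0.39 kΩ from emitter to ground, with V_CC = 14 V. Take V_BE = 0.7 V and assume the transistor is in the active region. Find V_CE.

Thevenize the base divider: V_Th = V_CC·R_2/(R_1+R_2) = 14×10/57 = 2.46 V, R_Th = R_1‖R_2 = 8.25 kΩ.
Base-emitter loop: V_Th = I_B·R_Th + V_BE + (β+1)I_B·R_E, so I_B = (2.46 − 0.7) / (8.25 + 251×0.39) = 0.0165 mA.
I_C = β·I_B = 250×0.0165 = 4.14 mA, and I_E = (β+1)I_B = 4.15 mA.
V_CE = V_CC − I_C·R_C − I_E·R_E = 14 − 4.14×0.47 − 4.15×0.39 = 10.4 V.
V_CE = 10.4 V > 0.2 V confirms active-region operation.

V_CE ≈ 10 V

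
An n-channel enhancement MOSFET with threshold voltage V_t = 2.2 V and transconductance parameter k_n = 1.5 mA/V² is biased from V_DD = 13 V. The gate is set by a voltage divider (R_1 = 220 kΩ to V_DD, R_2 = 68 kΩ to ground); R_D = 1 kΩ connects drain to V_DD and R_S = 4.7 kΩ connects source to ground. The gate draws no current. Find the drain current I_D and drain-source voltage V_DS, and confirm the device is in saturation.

V_G = V_DD·R_2/(R_1+R_2) = 13×68/288 = 3.07 V.
Assume saturation: I_D = (k_n/2)(V_GS − V_t)² with V_GS = V_G − I_D·R_S = 3.07 − 4.7·I_D.
Substituting gives 16.6·I_D² − 7.13·I_D + 0.567 = 0, with roots I_D = 0.105 or 0.325 mA.
The root I_D = 0.325 mA gives V_GS = 1.54 V ≤ V_t, so take I_D = 0.105 mA.
Then V_GS = 2.57 V and V_DS = V_DD − I_D(R_D+R_S) = 13 − 0.105×5.7 = 12.4 V.
Saturation requires V_DS ≥ V_GS − V_t = 0.375 V; 12.4 ≥ 0.375 ✓.

I_D ≈ 0.11 mA, V_DS ≈ 12 V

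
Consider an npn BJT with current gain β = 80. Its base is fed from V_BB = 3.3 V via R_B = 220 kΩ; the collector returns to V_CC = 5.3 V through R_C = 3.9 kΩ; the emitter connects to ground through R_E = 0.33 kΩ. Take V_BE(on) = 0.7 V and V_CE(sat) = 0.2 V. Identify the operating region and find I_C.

active; I_C ≈ 0.84 mA

Assume active. Base-emitter loop: I_B = (V_BB − V_BE)/(R_B + (β+1)R_E) = (3.3 − 0.7)/(220 + 81×0.33) = 0.0105 mA.
I_C = β·I_B = 80×0.0105 = 0.843 mA.
V_CE = V_CC − I_C·R_C − I_E·R_E = 5.3 − 0.843×3.9 − 0.854×0.33 = 1.73 V > V_CE(sat), so the active-region assumption holds.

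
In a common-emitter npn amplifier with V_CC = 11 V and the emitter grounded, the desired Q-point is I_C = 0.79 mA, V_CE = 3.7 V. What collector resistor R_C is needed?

Collector loop: V_CC = I_C·R_C + V_CE.
R_C = (V_CC − V_CE)/I_C = (11 − 3.7)/0.79 = 9.24 kΩ.

R_C ≈ 9.2 kΩ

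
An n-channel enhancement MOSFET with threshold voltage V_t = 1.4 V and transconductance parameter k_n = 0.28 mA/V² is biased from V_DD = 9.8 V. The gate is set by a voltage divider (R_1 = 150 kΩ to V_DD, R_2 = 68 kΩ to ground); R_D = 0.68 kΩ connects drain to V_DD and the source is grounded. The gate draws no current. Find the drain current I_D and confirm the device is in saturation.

I_D ≈ 0.38 mA

V_G = V_DD·R_2/(R_1+R_2) = 9.8×68/218 = 3.06 V. With the source grounded, V_GS = V_G = 3.06 V.
Assume saturation: I_D = (k_n/2)(V_GS − V_t)² = (0.28/2)×(3.06 − 1.4)² = 0.14×1.66² = 0.384 mA.
V_DS = V_DD − I_D·R_D = 9.8 − 0.384×0.68 = 9.54 V.
Saturation requires V_DS ≥ V_GS − V_t = 1.66 V; 9.54 ≥ 1.66 ✓.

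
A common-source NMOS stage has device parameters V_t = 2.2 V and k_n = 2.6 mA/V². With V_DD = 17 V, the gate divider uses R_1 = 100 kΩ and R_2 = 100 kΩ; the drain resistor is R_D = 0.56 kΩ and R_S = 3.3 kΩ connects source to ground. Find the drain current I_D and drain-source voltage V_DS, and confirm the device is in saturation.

V_G = V_DD·R_2/(R_1+R_2) = 17×100/200 = 8.5 V.
Assume saturation: I_D = (k_n/2)(V_GS − V_t)² with V_GS = V_G − I_D·R_S = 8.5 − 3.3·I_D.
Substituting gives 14.2·I_D² − 55.1·I_D + 51.6 = 0, with roots I_D = 1.58 or 2.31 mA.
The root I_D = 2.31 mA gives V_GS = 0.866 V ≤ V_t, so take I_D = 1.58 mA.
Then V_GS = 3.3 V and V_DS = V_DD − I_D(R_D+R_S) = 17 − 1.58×3.86 = 10.9 V.
Saturation requires V_DS ≥ V_GS − V_t = 1.1 V; 10.9 ≥ 1.1 ✓.

I_D ≈ 1.6 mA, V_DS ≈ 11 V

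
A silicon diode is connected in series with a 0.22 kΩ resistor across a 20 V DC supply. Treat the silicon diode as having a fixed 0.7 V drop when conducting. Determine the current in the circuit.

I ≈ 88 mA

KVL around the loop: 20 = V_D + I·R = 0.7 + I × 0.22 kΩ.
So I = (20 − 0.7) / 0.22 kΩ = 19.3 / 0.22 = 87.7 mA.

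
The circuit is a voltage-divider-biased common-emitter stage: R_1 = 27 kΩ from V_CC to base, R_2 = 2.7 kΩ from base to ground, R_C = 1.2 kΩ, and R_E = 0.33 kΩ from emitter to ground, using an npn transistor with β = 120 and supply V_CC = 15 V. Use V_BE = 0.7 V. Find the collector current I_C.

Thevenize the base divider: V_Th = V_CC·R_2/(R_1+R_2) = 15×2.7/29.7 = 1.36 V, R_Th = R_1‖R_2 = 2.45 kΩ.
Base-emitter loop: V_Th = I_B·R_Th + V_BE + (β+1)I_B·R_E, so I_B = (1.36 − 0.7) / (2.45 + 121×0.33) = 0.0157 mA.
I_C = β·I_B = 120×0.0157 = 1.88 mA, and I_E = (β+1)I_B = 1.89 mA.
V_CE = V_CC − I_C·R_C − I_E·R_E = 15 − 1.88×1.2 − 1.89×0.33 = 12.1 V.
V_CE = 12.1 V > 0.2 V confirms active-region operation.

I_C ≈ 1.9 mA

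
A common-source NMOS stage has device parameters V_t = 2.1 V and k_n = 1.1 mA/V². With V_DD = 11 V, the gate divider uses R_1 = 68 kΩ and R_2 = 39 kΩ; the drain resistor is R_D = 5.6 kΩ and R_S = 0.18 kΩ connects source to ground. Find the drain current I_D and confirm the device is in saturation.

I_D ≈ 1.5 mA

V_G = V_DD·R_2/(R_1+R_2) = 11×39/107 = 4.01 V.
Assume saturation: I_D = (k_n/2)(V_GS − V_t)² with V_GS = V_G − I_D·R_S = 4.01 − 0.18·I_D.
Substituting gives 0.0178·I_D² − 1.38·I_D + 2.01 = 0, with roots I_D = 1.48 or 75.8 mA.
The root I_D = 75.8 mA gives V_GS = -9.64 V ≤ V_t, so take I_D = 1.48 mA.
Then V_GS = 3.74 V and V_DS = V_DD − I_D(R_D+R_S) = 11 − 1.48×5.78 = 2.43 V.
Saturation requires V_DS ≥ V_GS − V_t = 1.64 V; 2.43 ≥ 1.64 ✓.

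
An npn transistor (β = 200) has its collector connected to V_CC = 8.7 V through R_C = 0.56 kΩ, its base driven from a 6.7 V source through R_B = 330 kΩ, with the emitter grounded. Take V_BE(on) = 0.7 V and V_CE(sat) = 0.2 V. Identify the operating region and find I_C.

Assume active. Base-emitter loop: I_B = (V_BB − V_BE)/R_B = (6.7 − 0.7)/330 = 0.0182 mA.
I_C = β·I_B = 200×0.0182 = 3.64 mA.
V_CE = V_CC − I_C·R_C = 8.7 − 3.64×0.56 = 6.66 V > V_CE(sat), so the active-region assumption holds.

active; I_C ≈ 3.6 mA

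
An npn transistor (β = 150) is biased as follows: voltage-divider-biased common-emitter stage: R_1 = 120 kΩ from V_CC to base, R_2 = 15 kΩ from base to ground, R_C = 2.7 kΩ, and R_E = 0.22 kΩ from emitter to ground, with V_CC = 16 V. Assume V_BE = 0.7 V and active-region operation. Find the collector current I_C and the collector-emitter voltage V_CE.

I_C ≈ 3.5 mA, V_CE ≈ 5.9 V

Thevenize the base divider: V_Th = V_CC·R_2/(R_1+R_2) = 16×15/135 = 1.78 V, R_Th = R_1‖R_2 = 13.3 kΩ.
Base-emitter loop: V_Th = I_B·R_Th + V_BE + (β+1)I_B·R_E, so I_B = (1.78 − 0.7) / (13.3 + 151×0.22) = 0.0232 mA.
I_C = β·I_B = 150×0.0232 = 3.47 mA, and I_E = (β+1)I_B = 3.5 mA.
V_CE = V_CC − I_C·R_C − I_E·R_E = 16 − 3.47×2.7 − 3.5×0.22 = 5.85 V.
V_CE = 5.85 V > 0.2 V confirms active-region operation.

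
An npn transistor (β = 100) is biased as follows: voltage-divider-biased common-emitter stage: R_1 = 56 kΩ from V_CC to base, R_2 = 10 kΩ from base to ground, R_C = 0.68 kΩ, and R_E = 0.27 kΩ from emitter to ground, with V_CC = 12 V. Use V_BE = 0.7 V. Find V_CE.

V_CE ≈ 9 V

Thevenize the base divider: V_Th = V_CC·R_2/(R_1+R_2) = 12×10/66 = 1.82 V, R_Th = R_1‖R_2 = 8.48 kΩ.
Base-emitter loop: V_Th = I_B·R_Th + V_BE + (β+1)I_B·R_E, so I_B = (1.82 − 0.7) / (8.48 + 101×0.27) = 0.0313 mA.
I_C = β·I_B = 100×0.0313 = 3.13 mA, and I_E = (β+1)I_B = 3.16 mA.
V_CE = V_CC − I_C·R_C − I_E·R_E = 12 − 3.13×0.68 − 3.16×0.27 = 9.02 V.
V_CE = 9.02 V > 0.2 V confirms active-region operation.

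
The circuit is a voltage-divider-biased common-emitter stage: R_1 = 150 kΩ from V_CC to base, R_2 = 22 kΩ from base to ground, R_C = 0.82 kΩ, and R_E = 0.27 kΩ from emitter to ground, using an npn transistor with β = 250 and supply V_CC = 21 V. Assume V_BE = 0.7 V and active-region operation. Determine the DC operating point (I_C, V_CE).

Thevenize the base divider: V_Th = V_CC·R_2/(R_1+R_2) = 21×22/172 = 2.69 V, R_Th = R_1‖R_2 = 19.2 kΩ.
Base-emitter loop: V_Th = I_B·R_Th + V_BE + (β+1)I_B·R_E, so I_B = (2.69 − 0.7) / (19.2 + 251×0.27) = 0.0228 mA.
I_C = β·I_B = 250×0.0228 = 5.71 mA, and I_E = (β+1)I_B = 5.73 mA.
V_CE = V_CC − I_C·R_C − I_E·R_E = 21 − 5.71×0.82 − 5.73×0.27 = 14.8 V.
V_CE = 14.8 V > 0.2 V confirms active-region operation.

I_C ≈ 5.7 mA, V_CE ≈ 15 V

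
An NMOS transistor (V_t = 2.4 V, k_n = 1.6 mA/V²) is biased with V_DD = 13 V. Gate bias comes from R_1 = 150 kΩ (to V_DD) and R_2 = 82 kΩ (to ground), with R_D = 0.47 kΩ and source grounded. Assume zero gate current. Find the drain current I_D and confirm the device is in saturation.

I_D ≈ 3.9 mA

V_G = V_DD·R_2/(R_1+R_2) = 13×82/232 = 4.59 V. With the source grounded, V_GS = V_G = 4.59 V.
Assume saturation: I_D = (k_n/2)(V_GS − V_t)² = (1.6/2)×(4.59 − 2.4)² = 0.8×2.19² = 3.85 mA.
V_DS = V_DD − I_D·R_D = 13 − 3.85×0.47 = 11.2 V.
Saturation requires V_DS ≥ V_GS − V_t = 2.19 V; 11.2 ≥ 2.19 ✓.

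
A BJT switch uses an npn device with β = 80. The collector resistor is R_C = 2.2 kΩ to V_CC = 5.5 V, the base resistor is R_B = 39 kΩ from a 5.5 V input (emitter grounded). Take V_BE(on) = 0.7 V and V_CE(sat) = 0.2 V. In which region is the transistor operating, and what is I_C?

saturation; I_C ≈ 2.4 mA

Assume active: I_B = (5.5 − 0.7)/39 = 0.123 mA, giving I_C = β·I_B = 9.85 mA.
But then V_CE = 5.5 − 9.85×2.2 = -16.2 V < V_CE(sat) = 0.2 V — impossible in the active region.
So the transistor is saturated. With V_CE = 0.2 V, I_C = (V_CC − 0.2)/R_C = 5.3/2.2 = 2.41 mA.
Check: β·I_B = 9.85 mA > I_C = 2.41 mA, confirming saturation.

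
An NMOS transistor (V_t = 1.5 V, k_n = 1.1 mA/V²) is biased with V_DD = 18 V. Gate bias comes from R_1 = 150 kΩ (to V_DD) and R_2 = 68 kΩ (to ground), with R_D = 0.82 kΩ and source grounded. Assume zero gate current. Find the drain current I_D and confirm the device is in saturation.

V_G = V_DD·R_2/(R_1+R_2) = 18×68/218 = 5.61 V. With the source grounded, V_GS = V_G = 5.61 V.
Assume saturation: I_D = (k_n/2)(V_GS − V_t)² = (1.1/2)×(5.61 − 1.5)² = 0.55×4.11² = 9.31 mA.
V_DS = V_DD − I_D·R_D = 18 − 9.31×0.82 = 10.4 V.
Saturation requires V_DS ≥ V_GS − V_t = 4.11 V; 10.4 ≥ 4.11 ✓.

I_D ≈ 9.3 mA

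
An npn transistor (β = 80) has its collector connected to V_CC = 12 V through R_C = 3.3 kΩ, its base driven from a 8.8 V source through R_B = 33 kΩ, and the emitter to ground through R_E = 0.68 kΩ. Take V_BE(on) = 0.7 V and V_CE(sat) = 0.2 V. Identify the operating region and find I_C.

saturation; I_C ≈ 2.9 mA

Assume active: I_B = (8.8 − 0.7)/(33 + 81×0.68) = 0.092 mA, I_C = β·I_B = 7.36 mA.
Then V_CE = 12 − 7.36×3.3 − 7.45×0.68 = -17.3 V < 0.2 V — the active assumption fails.
Re-solve with V_CE = 0.2 V. KCL at the emitter: V_E/R_E = (V_BB−0.7−V_E)/R_B + (V_CC−0.2−V_E)/R_C, giving V_E = 2.12 V.
I_C = (V_CC − 0.2 − V_E)/R_C = (11.8 − 2.12)/3.3 = 2.93 mA.
Check: I_B = (8.1 − 2.12)/33 = 0.181 mA, and β·I_B = 14.5 mA > I_C, confirming saturation.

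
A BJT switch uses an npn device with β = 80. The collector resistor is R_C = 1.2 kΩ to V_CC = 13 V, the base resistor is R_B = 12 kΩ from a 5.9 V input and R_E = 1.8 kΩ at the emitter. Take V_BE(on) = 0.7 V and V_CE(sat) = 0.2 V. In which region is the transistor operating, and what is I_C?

active; I_C ≈ 2.6 mA

Assume active. Base-emitter loop: I_B = (V_BB − V_BE)/(R_B + (β+1)R_E) = (5.9 − 0.7)/(12 + 81×1.8) = 0.033 mA.
I_C = β·I_B = 80×0.033 = 2.64 mA.
V_CE = V_CC − I_C·R_C − I_E·R_E = 13 − 2.64×1.2 − 2.67×1.8 = 5.03 V > V_CE(sat), so the active-region assumption holds.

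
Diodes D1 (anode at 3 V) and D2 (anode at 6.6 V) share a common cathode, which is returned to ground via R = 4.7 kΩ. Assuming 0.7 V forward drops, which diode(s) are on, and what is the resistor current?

Only D2 conducts; I_R ≈ 1.3 mA

Assume both conduct. Then node N would need to be at both 3−0.7 = 2.3 V and 6.6−0.7 = 5.9 V, which is impossible.
Assume only D2 conducts: V_N = 6.6 − 0.7 = 5.9 V, so I_R = 5.9/4.7 = 1.26 mA.
Check D1: its anode-to-cathode voltage is 3 − 5.9 = -2.9 V < 0.7 V, so it is off. The assumption is consistent.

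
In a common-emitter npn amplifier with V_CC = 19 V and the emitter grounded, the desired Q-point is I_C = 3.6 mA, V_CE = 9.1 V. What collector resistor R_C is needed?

Collector loop: V_CC = I_C·R_C + V_CE.
R_C = (V_CC − V_CE)/I_C = (19 − 9.1)/3.6 = 2.75 kΩ.

R_C ≈ 2.8 kΩ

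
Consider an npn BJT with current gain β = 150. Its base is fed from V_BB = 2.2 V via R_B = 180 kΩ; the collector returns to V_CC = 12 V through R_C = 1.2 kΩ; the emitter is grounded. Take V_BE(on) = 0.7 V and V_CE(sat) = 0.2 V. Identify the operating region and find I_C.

active; I_C ≈ 1.3 mA

Assume active. Base-emitter loop: I_B = (V_BB − V_BE)/R_B = (2.2 − 0.7)/180 = 0.00833 mA.
I_C = β·I_B = 150×0.00833 = 1.25 mA.
V_CE = V_CC − I_C·R_C = 12 − 1.25×1.2 = 10.5 V > V_CE(sat), so the active-region assumption holds.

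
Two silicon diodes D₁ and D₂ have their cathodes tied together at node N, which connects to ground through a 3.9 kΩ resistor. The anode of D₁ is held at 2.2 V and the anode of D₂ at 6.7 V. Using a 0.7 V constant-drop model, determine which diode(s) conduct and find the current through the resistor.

Only D₂ conducts; I_R ≈ 1.5 mA

Assume both conduct. Then node N would need to be at both 2.2−0.7 = 1.5 V and 6.7−0.7 = 6 V, which is impossible.
Assume only D₂ conducts: V_N = 6.7 − 0.7 = 6 V, so I_R = 6/3.9 = 1.54 mA.
Check D₁: its anode-to-cathode voltage is 2.2 − 6 = -3.8 V < 0.7 V, so it is off. The assumption is consistent.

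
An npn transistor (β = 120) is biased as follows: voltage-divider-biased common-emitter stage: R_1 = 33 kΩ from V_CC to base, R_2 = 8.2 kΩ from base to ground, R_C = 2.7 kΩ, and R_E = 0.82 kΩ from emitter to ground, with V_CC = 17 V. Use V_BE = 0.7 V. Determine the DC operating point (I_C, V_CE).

I_C ≈ 3 mA, V_CE ≈ 6.3 V

Thevenize the base divider: V_Th = V_CC·R_2/(R_1+R_2) = 17×8.2/41.2 = 3.38 V, R_Th = R_1‖R_2 = 6.57 kΩ.
Base-emitter loop: V_Th = I_B·R_Th + V_BE + (β+1)I_B·R_E, so I_B = (3.38 − 0.7) / (6.57 + 121×0.82) = 0.0254 mA.
I_C = β·I_B = 120×0.0254 = 3.04 mA, and I_E = (β+1)I_B = 3.07 mA.
V_CE = V_CC − I_C·R_C − I_E·R_E = 17 − 3.04×2.7 − 3.07×0.82 = 6.26 V.
V_CE = 6.26 V > 0.2 V confirms active-region operation.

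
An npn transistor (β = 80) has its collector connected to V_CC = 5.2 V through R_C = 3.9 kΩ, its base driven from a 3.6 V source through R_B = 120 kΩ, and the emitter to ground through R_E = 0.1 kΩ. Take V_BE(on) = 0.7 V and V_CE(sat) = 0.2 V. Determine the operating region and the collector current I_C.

saturation; I_C ≈ 1.2 mA

Assume active: I_B = (3.6 − 0.7)/(120 + 81×0.1) = 0.0226 mA, I_C = β·I_B = 1.81 mA.
Then V_CE = 5.2 − 1.81×3.9 − 1.83×0.1 = -2.05 V < 0.2 V — the active assumption fails.
Re-solve with V_CE = 0.2 V. KCL at the emitter: V_E/R_E = (V_BB−0.7−V_E)/R_B + (V_CC−0.2−V_E)/R_C, giving V_E = 0.127 V.
I_C = (V_CC − 0.2 − V_E)/R_C = (5 − 0.127)/3.9 = 1.25 mA.
Check: I_B = (2.9 − 0.127)/120 = 0.0231 mA, and β·I_B = 1.85 mA > I_C, confirming saturation.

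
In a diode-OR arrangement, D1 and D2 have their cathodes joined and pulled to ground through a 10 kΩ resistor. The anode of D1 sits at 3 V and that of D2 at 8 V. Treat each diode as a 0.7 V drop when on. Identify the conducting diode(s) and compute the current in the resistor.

Assume both conduct. Then node N would need to be at both 3−0.7 = 2.3 V and 8−0.7 = 7.3 V, which is impossible.
Assume only D2 conducts: V_N = 8 − 0.7 = 7.3 V, so I_R = 7.3/10 = 0.73 mA.
Check D1: its anode-to-cathode voltage is 3 − 7.3 = -4.3 V < 0.7 V, so it is off. The assumption is consistent.

Only D2 conducts; I_R ≈ 0.73 mA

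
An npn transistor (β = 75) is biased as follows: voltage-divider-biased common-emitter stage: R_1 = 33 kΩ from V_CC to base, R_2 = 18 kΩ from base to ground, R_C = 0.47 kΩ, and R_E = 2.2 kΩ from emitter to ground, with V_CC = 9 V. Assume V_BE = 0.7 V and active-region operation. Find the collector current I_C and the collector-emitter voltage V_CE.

Thevenize the base divider: V_Th = V_CC·R_2/(R_1+R_2) = 9×18/51 = 3.18 V, R_Th = R_1‖R_2 = 11.6 kΩ.
Base-emitter loop: V_Th = I_B·R_Th + V_BE + (β+1)I_B·R_E, so I_B = (3.18 − 0.7) / (11.6 + 76×2.2) = 0.0138 mA.
I_C = β·I_B = 75×0.0138 = 1.04 mA, and I_E = (β+1)I_B = 1.05 mA.
V_CE = V_CC − I_C·R_C − I_E·R_E = 9 − 1.04×0.47 − 1.05×2.2 = 6.2 V.
V_CE = 6.2 V > 0.2 V confirms active-region operation.

I_C ≈ 1 mA, V_CE ≈ 6.2 V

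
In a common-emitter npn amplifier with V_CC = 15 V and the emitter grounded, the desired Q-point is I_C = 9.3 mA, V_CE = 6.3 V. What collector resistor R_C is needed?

R_C ≈ 0.94 kΩ

Collector loop: V_CC = I_C·R_C + V_CE.
R_C = (V_CC − V_CE)/I_C = (15 − 6.3)/9.3 = 0.935 kΩ.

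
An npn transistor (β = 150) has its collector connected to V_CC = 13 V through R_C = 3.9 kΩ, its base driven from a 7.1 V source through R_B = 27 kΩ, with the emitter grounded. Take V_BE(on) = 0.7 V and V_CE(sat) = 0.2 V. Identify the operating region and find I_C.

Assume active: I_B = (7.1 − 0.7)/27 = 0.237 mA, giving I_C = β·I_B = 35.6 mA.
But then V_CE = 13 − 35.6×3.9 = -126 V < V_CE(sat) = 0.2 V — impossible in the active region.
So the transistor is saturated. With V_CE = 0.2 V, I_C = (V_CC − 0.2)/R_C = 12.8/3.9 = 3.28 mA.
Check: β·I_B = 35.6 mA > I_C = 3.28 mA, confirming saturation.

saturation; I_C ≈ 3.3 mA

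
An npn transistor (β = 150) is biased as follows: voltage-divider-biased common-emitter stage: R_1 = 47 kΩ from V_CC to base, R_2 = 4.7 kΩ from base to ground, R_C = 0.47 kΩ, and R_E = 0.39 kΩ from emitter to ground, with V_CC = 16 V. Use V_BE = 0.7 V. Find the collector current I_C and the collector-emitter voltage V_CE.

Thevenize the base divider: V_Th = V_CC·R_2/(R_1+R_2) = 16×4.7/51.7 = 1.45 V, R_Th = R_1‖R_2 = 4.27 kΩ.
Base-emitter loop: V_Th = I_B·R_Th + V_BE + (β+1)I_B·R_E, so I_B = (1.45 − 0.7) / (4.27 + 151×0.39) = 0.0119 mA.
I_C = β·I_B = 150×0.0119 = 1.79 mA, and I_E = (β+1)I_B = 1.8 mA.
V_CE = V_CC − I_C·R_C − I_E·R_E = 16 − 1.79×0.47 − 1.8×0.39 = 14.5 V.
V_CE = 14.5 V > 0.2 V confirms active-region operation.

I_C ≈ 1.8 mA, V_CE ≈ 14 V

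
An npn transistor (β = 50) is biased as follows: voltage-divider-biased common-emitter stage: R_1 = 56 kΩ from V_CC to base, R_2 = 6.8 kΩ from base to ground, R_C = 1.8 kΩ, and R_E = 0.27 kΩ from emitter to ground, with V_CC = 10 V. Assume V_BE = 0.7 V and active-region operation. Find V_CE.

Thevenize the base divider: V_Th = V_CC·R_2/(R_1+R_2) = 10×6.8/62.8 = 1.08 V, R_Th = R_1‖R_2 = 6.06 kΩ.
Base-emitter loop: V_Th = I_B·R_Th + V_BE + (β+1)I_B·R_E, so I_B = (1.08 − 0.7) / (6.06 + 51×0.27) = 0.0193 mA.
I_C = β·I_B = 50×0.0193 = 0.965 mA, and I_E = (β+1)I_B = 0.984 mA.
V_CE = V_CC − I_C·R_C − I_E·R_E = 10 − 0.965×1.8 − 0.984×0.27 = 8 V.
V_CE = 8 V > 0.2 V confirms active-region operation.

V_CE ≈ 8 V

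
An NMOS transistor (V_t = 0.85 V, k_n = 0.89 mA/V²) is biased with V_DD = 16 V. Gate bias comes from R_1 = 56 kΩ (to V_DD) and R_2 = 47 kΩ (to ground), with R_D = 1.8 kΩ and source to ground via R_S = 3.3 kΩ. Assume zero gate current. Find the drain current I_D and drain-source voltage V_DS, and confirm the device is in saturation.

I_D ≈ 1.4 mA, V_DS ≈ 8.8 V

V_G = V_DD·R_2/(R_1+R_2) = 16×47/103 = 7.3 V.
Assume saturation: I_D = (k_n/2)(V_GS − V_t)² with V_GS = V_G − I_D·R_S = 7.3 − 3.3·I_D.
Substituting gives 4.85·I_D² − 19.9·I_D + 18.5 = 0, with roots I_D = 1.41 or 2.7 mA.
The root I_D = 2.7 mA gives V_GS = -1.61 V ≤ V_t, so take I_D = 1.41 mA.
Then V_GS = 2.63 V and V_DS = V_DD − I_D(R_D+R_S) = 16 − 1.41×5.1 = 8.79 V.
Saturation requires V_DS ≥ V_GS − V_t = 1.78 V; 8.79 ≥ 1.78 ✓.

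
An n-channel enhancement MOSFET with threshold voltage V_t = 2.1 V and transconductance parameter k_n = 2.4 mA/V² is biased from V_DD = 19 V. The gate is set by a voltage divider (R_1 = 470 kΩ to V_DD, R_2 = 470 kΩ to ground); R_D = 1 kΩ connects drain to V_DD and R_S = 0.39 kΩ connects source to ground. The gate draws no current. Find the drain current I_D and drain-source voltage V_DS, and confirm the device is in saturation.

I_D ≈ 11 mA, V_DS ≈ 3.5 V

V_G = V_DD·R_2/(R_1+R_2) = 19×470/940 = 9.5 V.
Assume saturation: I_D = (k_n/2)(V_GS − V_t)² with V_GS = V_G − I_D·R_S = 9.5 − 0.39·I_D.
Substituting gives 0.183·I_D² − 7.93·I_D + 65.7 = 0, with roots I_D = 11.2 or 32.3 mA.
The root I_D = 32.3 mA gives V_GS = -3.09 V ≤ V_t, so take I_D = 11.2 mA.
Then V_GS = 5.15 V and V_DS = V_DD − I_D(R_D+R_S) = 19 − 11.2×1.39 = 3.49 V.
Saturation requires V_DS ≥ V_GS − V_t = 3.05 V; 3.49 ≥ 3.05 ✓.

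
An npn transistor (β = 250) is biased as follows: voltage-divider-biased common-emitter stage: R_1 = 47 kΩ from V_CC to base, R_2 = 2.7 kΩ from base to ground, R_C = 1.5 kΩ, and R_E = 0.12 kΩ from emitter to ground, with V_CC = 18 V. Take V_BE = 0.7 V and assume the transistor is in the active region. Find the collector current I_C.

Thevenize the base divider: V_Th = V_CC·R_2/(R_1+R_2) = 18×2.7/49.7 = 0.978 V, R_Th = R_1‖R_2 = 2.55 kΩ.
Base-emitter loop: V_Th = I_B·R_Th + V_BE + (β+1)I_B·R_E, so I_B = (0.978 − 0.7) / (2.55 + 251×0.12) = 0.0085 mA.
I_C = β·I_B = 250×0.0085 = 2.13 mA, and I_E = (β+1)I_B = 2.13 mA.
V_CE = V_CC − I_C·R_C − I_E·R_E = 18 − 2.13×1.5 − 2.13×0.12 = 14.6 V.
V_CE = 14.6 V > 0.2 V confirms active-region operation.

I_C ≈ 2.1 mA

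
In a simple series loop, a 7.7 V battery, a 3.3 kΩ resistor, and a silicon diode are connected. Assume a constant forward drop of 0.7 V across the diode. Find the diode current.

KVL around the loop: 7.7 = V_D + I·R = 0.7 + I × 3.3 kΩ.
So I = (7.7 − 0.7) / 3.3 kΩ = 7 / 3.3 = 2.12 mA.

I ≈ 2.1 mA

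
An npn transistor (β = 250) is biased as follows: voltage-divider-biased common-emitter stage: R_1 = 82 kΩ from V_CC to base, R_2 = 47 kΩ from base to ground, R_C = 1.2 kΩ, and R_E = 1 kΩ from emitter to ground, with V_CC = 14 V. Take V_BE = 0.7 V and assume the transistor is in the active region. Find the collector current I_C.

I_C ≈ 3.9 mA

Thevenize the base divider: V_Th = V_CC·R_2/(R_1+R_2) = 14×47/129 = 5.1 V, R_Th = R_1‖R_2 = 29.9 kΩ.
Base-emitter loop: V_Th = I_B·R_Th + V_BE + (β+1)I_B·R_E, so I_B = (5.1 − 0.7) / (29.9 + 251×1) = 0.0157 mA.
I_C = β·I_B = 250×0.0157 = 3.92 mA, and I_E = (β+1)I_B = 3.93 mA.
V_CE = V_CC − I_C·R_C − I_E·R_E = 14 − 3.92×1.2 − 3.93×1 = 5.37 V.
V_CE = 5.37 V > 0.2 V confirms active-region operation.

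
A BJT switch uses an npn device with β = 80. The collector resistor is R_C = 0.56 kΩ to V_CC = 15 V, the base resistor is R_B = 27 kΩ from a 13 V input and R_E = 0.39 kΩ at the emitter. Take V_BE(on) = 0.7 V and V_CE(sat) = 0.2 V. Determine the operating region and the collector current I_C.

saturation; I_C ≈ 15 mA

Assume active: I_B = (13 − 0.7)/(27 + 81×0.39) = 0.21 mA, I_C = β·I_B = 16.8 mA.
Then V_CE = 15 − 16.8×0.56 − 17×0.39 = -1.04 V < 0.2 V — the active assumption fails.
Re-solve with V_CE = 0.2 V. KCL at the emitter: V_E/R_E = (V_BB−0.7−V_E)/R_B + (V_CC−0.2−V_E)/R_C, giving V_E = 6.13 V.
I_C = (V_CC − 0.2 − V_E)/R_C = (14.8 − 6.13)/0.56 = 15.5 mA.
Check: I_B = (12.3 − 6.13)/27 = 0.229 mA, and β·I_B = 18.3 mA > I_C, confirming saturation.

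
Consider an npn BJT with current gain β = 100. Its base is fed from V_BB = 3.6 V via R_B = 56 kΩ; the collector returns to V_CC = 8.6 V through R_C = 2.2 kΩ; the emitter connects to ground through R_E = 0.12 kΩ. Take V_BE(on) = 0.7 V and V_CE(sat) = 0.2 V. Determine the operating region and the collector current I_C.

saturation; I_C ≈ 3.6 mA

Assume active: I_B = (3.6 − 0.7)/(56 + 101×0.12) = 0.0426 mA, I_C = β·I_B = 4.26 mA.
Then V_CE = 8.6 − 4.26×2.2 − 4.3×0.12 = -1.28 V < 0.2 V — the active assumption fails.
Re-solve with V_CE = 0.2 V. KCL at the emitter: V_E/R_E = (V_BB−0.7−V_E)/R_B + (V_CC−0.2−V_E)/R_C, giving V_E = 0.439 V.
I_C = (V_CC − 0.2 − V_E)/R_C = (8.4 − 0.439)/2.2 = 3.62 mA.
Check: I_B = (2.9 − 0.439)/56 = 0.0439 mA, and β·I_B = 4.39 mA > I_C, confirming saturation.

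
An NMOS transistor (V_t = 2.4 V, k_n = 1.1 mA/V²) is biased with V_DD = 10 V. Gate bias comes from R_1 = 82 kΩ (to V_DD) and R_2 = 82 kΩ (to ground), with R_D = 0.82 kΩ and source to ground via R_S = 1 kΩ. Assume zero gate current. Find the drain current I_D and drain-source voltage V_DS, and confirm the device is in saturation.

V_G = V_DD·R_2/(R_1+R_2) = 10×82/164 = 5 V.
Assume saturation: I_D = (k_n/2)(V_GS − V_t)² with V_GS = V_G − I_D·R_S = 5 − 1·I_D.
Substituting gives 0.55·I_D² − 3.86·I_D + 3.72 = 0, with roots I_D = 1.15 or 5.87 mA.
The root I_D = 5.87 mA gives V_GS = -0.866 V ≤ V_t, so take I_D = 1.15 mA.
Then V_GS = 3.85 V and V_DS = V_DD − I_D(R_D+R_S) = 10 − 1.15×1.82 = 7.9 V.
Saturation requires V_DS ≥ V_GS − V_t = 1.45 V; 7.9 ≥ 1.45 ✓.

I_D ≈ 1.2 mA, V_DS ≈ 7.9 V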